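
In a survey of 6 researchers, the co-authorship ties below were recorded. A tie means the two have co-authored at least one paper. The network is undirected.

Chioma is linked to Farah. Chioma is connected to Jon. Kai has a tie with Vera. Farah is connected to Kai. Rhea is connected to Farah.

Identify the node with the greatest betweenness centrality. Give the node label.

Unnormalized betweenness of each node: Chioma:4, Farah:8, Jon:0, Kai:4, Rhea:0, Vera:0.
Farah has the largest value, 8, making it the main broker — the node through which the most shortest paths run.

Farah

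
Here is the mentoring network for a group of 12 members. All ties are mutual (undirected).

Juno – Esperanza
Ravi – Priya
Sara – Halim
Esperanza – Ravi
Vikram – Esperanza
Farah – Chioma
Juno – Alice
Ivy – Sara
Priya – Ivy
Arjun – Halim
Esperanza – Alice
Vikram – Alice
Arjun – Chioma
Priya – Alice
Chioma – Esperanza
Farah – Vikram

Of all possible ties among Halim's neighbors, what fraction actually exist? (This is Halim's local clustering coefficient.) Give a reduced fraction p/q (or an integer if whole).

Halim's neighbors: Arjun and Sara (k = 2).
Possible neighbor pairs: C(2,2) = 1. Edges among them: none → e = 0.
Clustering(Halim) = 0/1.

0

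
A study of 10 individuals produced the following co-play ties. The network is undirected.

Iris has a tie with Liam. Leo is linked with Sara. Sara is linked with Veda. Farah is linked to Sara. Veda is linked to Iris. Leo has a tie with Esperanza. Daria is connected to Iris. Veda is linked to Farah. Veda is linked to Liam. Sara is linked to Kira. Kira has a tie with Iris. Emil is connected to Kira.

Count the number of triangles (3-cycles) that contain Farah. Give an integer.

1

Farah's neighbors: Sara and Veda.
Neighbor pairs that are themselves tied: Farah–Sara–Veda. Each forms one triangle with Farah, for 1 in total.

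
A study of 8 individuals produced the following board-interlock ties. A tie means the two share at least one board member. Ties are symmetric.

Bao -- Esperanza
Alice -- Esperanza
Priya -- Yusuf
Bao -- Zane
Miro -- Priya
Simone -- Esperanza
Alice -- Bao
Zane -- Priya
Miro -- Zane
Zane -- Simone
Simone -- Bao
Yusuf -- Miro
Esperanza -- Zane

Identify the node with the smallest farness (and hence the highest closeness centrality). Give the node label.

Farness (sum of distances to all others) for each node — Alice:16, Bao:11, Esperanza:11, Miro:12, Priya:12, Simone:12, Yusuf:17, Zane:9.
The smallest farness is 9, for Zane, so Zane has the highest closeness.

Zane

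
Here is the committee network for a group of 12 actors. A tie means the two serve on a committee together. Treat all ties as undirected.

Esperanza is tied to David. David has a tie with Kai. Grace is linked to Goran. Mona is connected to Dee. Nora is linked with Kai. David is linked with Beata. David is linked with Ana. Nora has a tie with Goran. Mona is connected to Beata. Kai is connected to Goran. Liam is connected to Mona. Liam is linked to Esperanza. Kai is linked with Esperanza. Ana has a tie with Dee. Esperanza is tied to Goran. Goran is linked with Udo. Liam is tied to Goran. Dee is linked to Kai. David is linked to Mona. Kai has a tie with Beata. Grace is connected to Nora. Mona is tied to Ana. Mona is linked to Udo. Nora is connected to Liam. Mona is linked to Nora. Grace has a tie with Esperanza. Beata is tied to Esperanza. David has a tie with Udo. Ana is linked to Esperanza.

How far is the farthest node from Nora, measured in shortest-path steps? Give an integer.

Distances from Nora: Ana:2, Beata:2, David:2, Dee:2, Esperanza:2, Goran:1, Grace:1, Kai:1, Liam:1, Mona:1, Udo:2.
The largest is 2 (to Esperanza, Beata, Dee, David, Udo, and Ana), so the eccentricity of Nora is 2.

2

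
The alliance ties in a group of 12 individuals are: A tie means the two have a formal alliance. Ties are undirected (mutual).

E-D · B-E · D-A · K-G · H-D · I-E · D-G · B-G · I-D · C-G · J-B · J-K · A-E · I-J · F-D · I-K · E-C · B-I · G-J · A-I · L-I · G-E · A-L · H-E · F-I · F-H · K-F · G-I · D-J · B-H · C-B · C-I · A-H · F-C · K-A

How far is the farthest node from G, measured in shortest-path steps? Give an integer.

Distances from G: A:2, B:1, C:1, D:1, E:1, F:2, H:2, I:1, J:1, K:1, L:2.
The largest is 2 (to F, A, H, and L), so the eccentricity of G is 2.

2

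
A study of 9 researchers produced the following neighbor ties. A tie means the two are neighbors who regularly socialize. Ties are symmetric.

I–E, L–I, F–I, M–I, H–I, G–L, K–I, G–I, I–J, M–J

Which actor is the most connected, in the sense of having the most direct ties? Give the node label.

I

Degrees — E:1, F:1, G:2, H:1, I:8, J:2, K:1, L:2, M:2.
The maximum is 8, attained only by I.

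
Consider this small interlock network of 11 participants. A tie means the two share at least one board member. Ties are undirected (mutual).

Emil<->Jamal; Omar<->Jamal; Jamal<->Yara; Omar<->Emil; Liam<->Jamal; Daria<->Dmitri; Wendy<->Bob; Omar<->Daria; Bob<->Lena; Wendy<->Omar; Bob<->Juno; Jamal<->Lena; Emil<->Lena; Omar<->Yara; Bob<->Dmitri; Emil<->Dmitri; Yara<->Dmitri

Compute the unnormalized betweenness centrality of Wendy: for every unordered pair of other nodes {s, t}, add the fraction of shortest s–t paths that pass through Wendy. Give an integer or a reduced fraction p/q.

2

Pairs whose geodesics pass through Wendy — Bob–Omar: 1; Juno–Omar: 1.
All other pairs contribute 0.
Summing the contributions gives betweenness(Wendy) = 2.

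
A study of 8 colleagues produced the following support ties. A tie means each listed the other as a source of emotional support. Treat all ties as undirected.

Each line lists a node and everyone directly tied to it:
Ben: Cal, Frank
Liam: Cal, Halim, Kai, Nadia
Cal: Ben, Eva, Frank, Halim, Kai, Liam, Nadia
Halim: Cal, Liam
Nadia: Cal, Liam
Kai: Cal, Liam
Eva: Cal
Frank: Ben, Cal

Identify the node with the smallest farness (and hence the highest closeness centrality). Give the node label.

Farness (sum of distances to all others) for each node — Ben:12, Cal:7, Eva:13, Frank:12, Halim:12, Kai:12, Liam:10, Nadia:12.
The smallest farness is 7, for Cal, so Cal has the highest closeness.

Cal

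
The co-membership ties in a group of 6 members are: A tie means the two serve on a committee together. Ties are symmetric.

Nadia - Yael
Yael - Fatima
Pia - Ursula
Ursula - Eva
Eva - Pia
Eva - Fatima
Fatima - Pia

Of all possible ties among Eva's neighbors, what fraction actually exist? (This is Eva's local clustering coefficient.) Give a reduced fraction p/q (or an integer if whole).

Eva's neighbors: Fatima, Pia, and Ursula (k = 3).
Possible neighbor pairs: C(3,2) = 3. Edges among them: Fatima–Pia, Pia–Ursula → e = 2.
Clustering(Eva) = 2/3.

2/3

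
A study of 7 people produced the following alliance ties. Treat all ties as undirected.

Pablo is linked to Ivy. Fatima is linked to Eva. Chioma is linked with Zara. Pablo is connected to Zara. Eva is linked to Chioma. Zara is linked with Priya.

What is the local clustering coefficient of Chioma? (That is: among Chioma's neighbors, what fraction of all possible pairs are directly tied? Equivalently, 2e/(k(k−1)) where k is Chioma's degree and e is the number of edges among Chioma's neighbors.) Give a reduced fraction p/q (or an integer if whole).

0

Chioma's neighbors: Eva and Zara (k = 2).
Possible neighbor pairs: C(2,2) = 1. Edges among them: none → e = 0.
Clustering(Chioma) = 0/1.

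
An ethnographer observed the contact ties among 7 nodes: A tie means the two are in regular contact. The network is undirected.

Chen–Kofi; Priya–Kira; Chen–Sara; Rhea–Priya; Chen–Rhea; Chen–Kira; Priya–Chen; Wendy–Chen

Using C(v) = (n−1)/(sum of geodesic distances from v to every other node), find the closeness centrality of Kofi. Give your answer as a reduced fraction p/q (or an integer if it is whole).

Distances from Kofi: Chen:1, Kira:2, Priya:2, Rhea:2, Sara:2, Wendy:2. Sum = 11.
n = 7, so closeness = 6/11.

6/11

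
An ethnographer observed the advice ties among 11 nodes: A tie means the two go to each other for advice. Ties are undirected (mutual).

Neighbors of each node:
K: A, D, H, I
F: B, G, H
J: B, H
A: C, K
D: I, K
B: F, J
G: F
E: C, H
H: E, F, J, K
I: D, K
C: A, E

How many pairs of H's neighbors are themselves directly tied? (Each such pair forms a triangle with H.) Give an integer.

0

H's neighbors are E, F, J, and K, but none of them are tied to each other, so no triangle contains H.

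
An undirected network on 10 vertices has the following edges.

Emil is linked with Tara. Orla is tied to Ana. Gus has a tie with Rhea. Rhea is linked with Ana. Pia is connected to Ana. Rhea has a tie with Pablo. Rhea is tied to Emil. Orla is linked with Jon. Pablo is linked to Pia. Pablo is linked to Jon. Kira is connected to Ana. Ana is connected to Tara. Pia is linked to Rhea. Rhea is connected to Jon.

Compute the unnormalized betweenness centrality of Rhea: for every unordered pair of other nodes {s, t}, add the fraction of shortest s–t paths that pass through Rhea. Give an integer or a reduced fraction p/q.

33/2

Pairs whose geodesics pass through Rhea — Pablo–Ana: 1/2; Pablo–Emil: 1; Pablo–Gus: 1; Pablo–Tara: 2/3; Pablo–Kira: 1/2; Pia–Emil: 1; Pia–Gus: 1; Pia–Jon: 1/2; Orla–Emil: 2/3; Orla–Gus: 2/2; Ana–Emil: 1/2; Ana–Gus: 1; Ana–Jon: 1/2; Emil–Gus: 1 … (+7 more pairs).
All other pairs contribute 0.
Summing the contributions gives betweenness(Rhea) = 33/2.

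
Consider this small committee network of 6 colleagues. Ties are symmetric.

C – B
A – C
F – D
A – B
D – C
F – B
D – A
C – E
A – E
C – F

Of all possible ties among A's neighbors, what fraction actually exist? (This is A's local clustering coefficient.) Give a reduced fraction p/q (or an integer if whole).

A's neighbors: B, C, D, and E (k = 4).
Possible neighbor pairs: C(4,2) = 6. Edges among them: B–C, C–D, C–E → e = 3.
Clustering(A) = 3/6 = 1/2.

1/2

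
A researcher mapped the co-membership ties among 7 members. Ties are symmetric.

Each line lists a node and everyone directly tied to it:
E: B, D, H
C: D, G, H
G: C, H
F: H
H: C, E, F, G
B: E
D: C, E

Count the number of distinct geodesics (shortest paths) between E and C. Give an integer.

The shortest distance is 2. The length-2 paths are: E–D–C; E–H–C.
That gives 2 distinct shortest paths.

2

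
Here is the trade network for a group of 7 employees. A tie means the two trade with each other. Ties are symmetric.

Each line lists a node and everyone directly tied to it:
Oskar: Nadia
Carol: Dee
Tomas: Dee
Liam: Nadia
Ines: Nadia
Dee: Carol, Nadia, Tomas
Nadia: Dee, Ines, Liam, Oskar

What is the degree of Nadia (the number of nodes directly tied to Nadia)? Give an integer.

Nadia is directly tied to Dee, Ines, Liam, and Oskar. That is 4 neighbors, so the degree of Nadia is 4.

4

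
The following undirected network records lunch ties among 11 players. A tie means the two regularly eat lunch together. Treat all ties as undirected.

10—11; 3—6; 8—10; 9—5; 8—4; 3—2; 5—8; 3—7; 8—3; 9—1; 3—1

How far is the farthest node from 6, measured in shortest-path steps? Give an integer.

Distances from 6: 1:2, 2:2, 3:1, 4:3, 5:3, 7:2, 8:2, 9:3, 10:3, 11:4.
The largest is 4 (to 11), so the eccentricity of 6 is 4.

4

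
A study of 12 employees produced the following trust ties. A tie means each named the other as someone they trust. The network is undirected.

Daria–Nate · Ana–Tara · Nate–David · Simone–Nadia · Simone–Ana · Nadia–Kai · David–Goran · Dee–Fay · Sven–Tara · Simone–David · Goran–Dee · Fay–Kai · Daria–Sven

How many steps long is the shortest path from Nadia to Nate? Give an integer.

3

One shortest route is Nadia – Simone – David – Nate, which uses 3 edges, and at distance 2 from Nadia we only reach {Ana, David, Fay}, which does not include Nate. So d(Nadia,Nate) = 3.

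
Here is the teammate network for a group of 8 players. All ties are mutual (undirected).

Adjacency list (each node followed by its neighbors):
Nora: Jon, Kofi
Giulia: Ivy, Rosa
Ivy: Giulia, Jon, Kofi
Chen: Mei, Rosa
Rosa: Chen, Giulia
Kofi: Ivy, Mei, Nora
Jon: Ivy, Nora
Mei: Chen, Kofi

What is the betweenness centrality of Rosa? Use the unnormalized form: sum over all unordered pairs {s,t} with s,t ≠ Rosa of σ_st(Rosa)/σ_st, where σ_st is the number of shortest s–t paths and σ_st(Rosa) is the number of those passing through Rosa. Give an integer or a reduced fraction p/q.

7/3

Pairs whose geodesics pass through Rosa — Jon–Chen: 1/3; Mei–Giulia: 1/2; Chen–Giulia: 1; Chen–Ivy: 1/2.
All other pairs contribute 0.
Summing the contributions gives betweenness(Rosa) = 7/3.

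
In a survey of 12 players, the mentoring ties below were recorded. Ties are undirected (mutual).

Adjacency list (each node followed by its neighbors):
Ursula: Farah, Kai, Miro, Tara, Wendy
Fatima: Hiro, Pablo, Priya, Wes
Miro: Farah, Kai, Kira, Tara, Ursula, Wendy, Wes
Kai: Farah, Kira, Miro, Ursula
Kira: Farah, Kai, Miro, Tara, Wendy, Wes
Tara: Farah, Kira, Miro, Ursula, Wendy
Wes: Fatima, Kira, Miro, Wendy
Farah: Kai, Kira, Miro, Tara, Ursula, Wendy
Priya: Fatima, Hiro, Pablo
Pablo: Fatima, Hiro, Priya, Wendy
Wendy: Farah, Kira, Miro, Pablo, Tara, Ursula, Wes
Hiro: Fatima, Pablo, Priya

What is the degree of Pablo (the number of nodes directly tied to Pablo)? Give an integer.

4

Pablo is directly tied to Fatima, Hiro, Priya, and Wendy. That is 4 neighbors, so the degree of Pablo is 4.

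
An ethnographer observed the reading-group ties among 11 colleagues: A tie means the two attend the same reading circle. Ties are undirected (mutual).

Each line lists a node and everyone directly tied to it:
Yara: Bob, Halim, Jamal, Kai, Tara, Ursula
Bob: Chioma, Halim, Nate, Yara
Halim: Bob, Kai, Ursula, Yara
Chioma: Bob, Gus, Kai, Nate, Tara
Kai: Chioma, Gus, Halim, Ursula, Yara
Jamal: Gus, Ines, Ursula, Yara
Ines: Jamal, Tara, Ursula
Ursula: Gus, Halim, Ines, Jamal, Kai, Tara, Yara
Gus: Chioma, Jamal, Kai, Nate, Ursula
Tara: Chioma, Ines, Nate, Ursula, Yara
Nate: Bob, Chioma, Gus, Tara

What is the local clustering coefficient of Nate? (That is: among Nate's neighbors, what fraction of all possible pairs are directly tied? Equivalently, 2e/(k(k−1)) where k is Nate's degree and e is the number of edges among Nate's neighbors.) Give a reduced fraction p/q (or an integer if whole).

Nate's neighbors: Bob, Chioma, Gus, and Tara (k = 4).
Possible neighbor pairs: C(4,2) = 6. Edges among them: Bob–Chioma, Chioma–Gus, Chioma–Tara → e = 3.
Clustering(Nate) = 3/6 = 1/2.

1/2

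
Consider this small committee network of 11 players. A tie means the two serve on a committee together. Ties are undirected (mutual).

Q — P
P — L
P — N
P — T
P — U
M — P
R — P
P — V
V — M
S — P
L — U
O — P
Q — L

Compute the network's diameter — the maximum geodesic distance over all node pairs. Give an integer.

Eccentricity of each node (its greatest distance to any other): L:2, M:2, N:2, O:2, P:1, Q:2, R:2, S:2, T:2, U:2, V:2.
The maximum eccentricity is 2, realized for instance by the pair N–U via N – P – U. So the diameter is 2.

2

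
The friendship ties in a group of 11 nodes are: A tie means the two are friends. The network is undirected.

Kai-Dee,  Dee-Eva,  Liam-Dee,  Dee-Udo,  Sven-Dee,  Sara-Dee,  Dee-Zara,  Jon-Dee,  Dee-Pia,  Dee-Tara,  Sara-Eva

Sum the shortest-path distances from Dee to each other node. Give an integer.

10

Distances from Dee: Eva:1, Jon:1, Kai:1, Liam:1, Pia:1, Sara:1, Sven:1, Tara:1, Udo:1, Zara:1.
Sum = 1 + 1 + 1 + 1 + 1 + 1 + 1 + 1 + 1 + 1 = 10.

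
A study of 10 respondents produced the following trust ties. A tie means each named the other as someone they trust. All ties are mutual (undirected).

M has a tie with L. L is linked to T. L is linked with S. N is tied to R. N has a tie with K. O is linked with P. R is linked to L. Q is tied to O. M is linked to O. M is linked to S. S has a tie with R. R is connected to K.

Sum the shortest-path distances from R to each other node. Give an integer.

Distances from R: K:1, L:1, M:2, N:1, O:3, P:4, Q:4, S:1, T:2.
Sum = 1 + 1 + 2 + 1 + 3 + 4 + 4 + 1 + 2 = 19.

19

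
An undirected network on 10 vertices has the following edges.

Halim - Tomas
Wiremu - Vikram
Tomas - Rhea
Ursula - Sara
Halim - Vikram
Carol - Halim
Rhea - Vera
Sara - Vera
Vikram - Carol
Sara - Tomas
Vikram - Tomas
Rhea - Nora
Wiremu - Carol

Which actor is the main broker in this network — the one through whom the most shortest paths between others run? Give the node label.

Tomas

Unnormalized betweenness of each node: Carol:1/2, Halim:3, Nora:0, Rhea:21/2, Sara:21/2, Tomas:22, Ursula:0, Vera:2, Vikram:19/2, Wiremu:0.
Tomas has the largest value, 22, making it the main broker — the node through which the most shortest paths run.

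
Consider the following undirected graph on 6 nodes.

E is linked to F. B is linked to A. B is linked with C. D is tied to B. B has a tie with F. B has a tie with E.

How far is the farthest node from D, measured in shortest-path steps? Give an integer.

2

Distances from D: A:2, B:1, C:2, E:2, F:2.
The largest is 2 (to C, F, E, and A), so the eccentricity of D is 2.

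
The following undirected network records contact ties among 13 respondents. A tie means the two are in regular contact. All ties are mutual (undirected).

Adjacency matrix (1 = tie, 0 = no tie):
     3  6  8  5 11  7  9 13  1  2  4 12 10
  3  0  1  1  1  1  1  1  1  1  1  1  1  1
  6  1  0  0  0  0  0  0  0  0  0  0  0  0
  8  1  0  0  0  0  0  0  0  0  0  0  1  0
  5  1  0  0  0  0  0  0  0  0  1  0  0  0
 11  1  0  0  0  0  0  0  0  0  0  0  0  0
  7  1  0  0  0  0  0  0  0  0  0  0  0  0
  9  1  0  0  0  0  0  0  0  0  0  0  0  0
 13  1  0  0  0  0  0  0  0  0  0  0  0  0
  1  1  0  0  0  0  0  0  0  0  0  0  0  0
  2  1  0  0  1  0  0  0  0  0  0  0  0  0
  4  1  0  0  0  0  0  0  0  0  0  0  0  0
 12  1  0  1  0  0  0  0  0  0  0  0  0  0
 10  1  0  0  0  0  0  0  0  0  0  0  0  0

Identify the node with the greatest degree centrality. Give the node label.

Degrees — 1:1, 2:2, 3:12, 4:1, 5:2, 6:1, 7:1, 8:2, 9:1, 10:1, 11:1, 12:2, 13:1.
The maximum is 12, attained only by 3.

3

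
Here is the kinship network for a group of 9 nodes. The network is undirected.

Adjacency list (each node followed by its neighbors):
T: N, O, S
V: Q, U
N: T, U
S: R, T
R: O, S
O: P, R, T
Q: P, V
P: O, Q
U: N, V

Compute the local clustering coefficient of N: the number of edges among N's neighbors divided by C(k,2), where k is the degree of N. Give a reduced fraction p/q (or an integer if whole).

0

N's neighbors: T and U (k = 2).
Possible neighbor pairs: C(2,2) = 1. Edges among them: none → e = 0.
Clustering(N) = 0/1.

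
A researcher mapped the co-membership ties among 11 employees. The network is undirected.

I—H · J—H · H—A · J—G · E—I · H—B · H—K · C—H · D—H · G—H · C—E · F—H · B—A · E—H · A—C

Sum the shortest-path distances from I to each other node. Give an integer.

18

Distances from I: A:2, B:2, C:2, D:2, E:1, F:2, G:2, H:1, J:2, K:2.
Sum = 2 + 2 + 2 + 2 + 1 + 2 + 2 + 1 + 2 + 2 = 18.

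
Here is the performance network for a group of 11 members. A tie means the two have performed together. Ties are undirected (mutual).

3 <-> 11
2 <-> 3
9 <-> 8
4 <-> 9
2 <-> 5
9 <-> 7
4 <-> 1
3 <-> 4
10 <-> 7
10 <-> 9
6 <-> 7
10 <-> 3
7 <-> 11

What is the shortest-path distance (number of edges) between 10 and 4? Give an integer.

One shortest route is 10 – 3 – 4, which uses 2 edges, and 10 and 4 are not directly tied, so nothing shorter exists. So d(10,4) = 2.

2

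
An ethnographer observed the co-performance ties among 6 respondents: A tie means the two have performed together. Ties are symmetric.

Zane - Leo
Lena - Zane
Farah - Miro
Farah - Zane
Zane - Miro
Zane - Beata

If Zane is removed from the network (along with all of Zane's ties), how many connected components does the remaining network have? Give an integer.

Without Zane, the remaining ties split the others into: {Lena}; {Leo}; {Farah, Miro}; {Beata}.
That's 4 separate components.

4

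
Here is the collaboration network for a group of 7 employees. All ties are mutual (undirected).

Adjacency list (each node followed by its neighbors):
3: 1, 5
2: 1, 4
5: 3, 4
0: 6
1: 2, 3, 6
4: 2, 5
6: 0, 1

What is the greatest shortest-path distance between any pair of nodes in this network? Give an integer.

Eccentricity of each node (its greatest distance to any other): 0:4, 1:2, 2:3, 3:3, 4:4, 5:4, 6:3.
The maximum eccentricity is 4, realized for instance by the pair 0–4 via 0 – 6 – 1 – 2 – 4. So the diameter is 4.

4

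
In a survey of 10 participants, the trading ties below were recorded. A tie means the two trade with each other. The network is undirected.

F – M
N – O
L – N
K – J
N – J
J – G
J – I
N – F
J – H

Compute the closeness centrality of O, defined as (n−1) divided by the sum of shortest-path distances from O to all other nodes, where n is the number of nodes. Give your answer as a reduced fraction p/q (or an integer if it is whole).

9/22

Distances from O: F:2, G:3, H:3, I:3, J:2, K:3, L:2, M:3, N:1. Sum = 22.
n = 10, so closeness = 9/22.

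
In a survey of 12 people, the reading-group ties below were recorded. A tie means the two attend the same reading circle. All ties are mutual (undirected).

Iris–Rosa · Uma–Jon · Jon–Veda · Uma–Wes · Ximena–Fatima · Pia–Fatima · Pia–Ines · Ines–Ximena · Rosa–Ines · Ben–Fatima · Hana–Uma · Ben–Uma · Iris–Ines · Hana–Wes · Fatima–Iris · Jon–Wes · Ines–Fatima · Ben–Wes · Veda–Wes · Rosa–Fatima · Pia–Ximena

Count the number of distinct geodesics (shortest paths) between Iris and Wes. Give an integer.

The shortest distance is 3, and the only length-3 path is Iris–Fatima–Ben–Wes. So there is exactly 1 shortest path.

1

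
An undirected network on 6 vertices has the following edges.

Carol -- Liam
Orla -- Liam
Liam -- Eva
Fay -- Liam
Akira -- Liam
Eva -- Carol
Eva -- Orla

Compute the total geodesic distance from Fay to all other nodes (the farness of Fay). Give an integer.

9

Distances from Fay: Akira:2, Carol:2, Eva:2, Liam:1, Orla:2.
Sum = 2 + 2 + 2 + 1 + 2 = 9.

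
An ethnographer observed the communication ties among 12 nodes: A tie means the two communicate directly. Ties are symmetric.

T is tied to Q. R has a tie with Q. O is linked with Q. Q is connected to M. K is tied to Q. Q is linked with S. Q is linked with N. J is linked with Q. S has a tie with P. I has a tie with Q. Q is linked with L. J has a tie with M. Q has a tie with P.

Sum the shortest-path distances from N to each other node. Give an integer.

Distances from N: I:2, J:2, K:2, L:2, M:2, O:2, P:2, Q:1, R:2, S:2, T:2.
Sum = 2 + 2 + 2 + 2 + 2 + 2 + 2 + 1 + 2 + 2 + 2 = 21.

21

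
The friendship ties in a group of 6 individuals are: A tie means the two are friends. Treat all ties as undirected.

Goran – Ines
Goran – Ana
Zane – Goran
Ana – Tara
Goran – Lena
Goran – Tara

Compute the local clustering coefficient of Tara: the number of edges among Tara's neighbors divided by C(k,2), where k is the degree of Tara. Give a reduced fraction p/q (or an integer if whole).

1

Tara's neighbors: Ana and Goran (k = 2).
Possible neighbor pairs: C(2,2) = 1. Edges among them: Ana–Goran → e = 1.
Clustering(Tara) = 1/1.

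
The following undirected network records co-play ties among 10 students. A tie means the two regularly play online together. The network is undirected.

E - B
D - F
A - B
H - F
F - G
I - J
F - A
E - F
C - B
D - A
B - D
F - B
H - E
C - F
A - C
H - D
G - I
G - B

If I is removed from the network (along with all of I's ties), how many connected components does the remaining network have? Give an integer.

Without I, the remaining ties split the others into: {A, B, C, D, E, F, G, H}; {J}.
That's 2 separate components.

2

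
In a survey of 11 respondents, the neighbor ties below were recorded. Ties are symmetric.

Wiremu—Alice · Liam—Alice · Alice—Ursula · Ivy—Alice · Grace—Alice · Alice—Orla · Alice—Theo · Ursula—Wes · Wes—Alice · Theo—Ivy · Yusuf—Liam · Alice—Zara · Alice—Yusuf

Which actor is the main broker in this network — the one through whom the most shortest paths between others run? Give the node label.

Alice

Unnormalized betweenness of each node: Alice:42, Grace:0, Ivy:0, Liam:0, Orla:0, Theo:0, Ursula:0, Wes:0, Wiremu:0, Yusuf:0, Zara:0.
Alice has the largest value, 42, making it the main broker — the node through which the most shortest paths run.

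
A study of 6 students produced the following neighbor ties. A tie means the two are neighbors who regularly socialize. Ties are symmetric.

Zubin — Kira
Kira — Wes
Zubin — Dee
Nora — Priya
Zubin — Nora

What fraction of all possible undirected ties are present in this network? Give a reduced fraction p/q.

There are 5 edges and 6 nodes, so the maximum possible is C(6,2) = 15.
Density = 5/15 = 1/3.

1/3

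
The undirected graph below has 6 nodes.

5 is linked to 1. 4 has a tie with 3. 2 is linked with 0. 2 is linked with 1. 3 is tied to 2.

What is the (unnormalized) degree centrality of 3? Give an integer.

3 is directly tied to 2 and 4. That is 2 neighbors, so the degree of 3 is 2.

2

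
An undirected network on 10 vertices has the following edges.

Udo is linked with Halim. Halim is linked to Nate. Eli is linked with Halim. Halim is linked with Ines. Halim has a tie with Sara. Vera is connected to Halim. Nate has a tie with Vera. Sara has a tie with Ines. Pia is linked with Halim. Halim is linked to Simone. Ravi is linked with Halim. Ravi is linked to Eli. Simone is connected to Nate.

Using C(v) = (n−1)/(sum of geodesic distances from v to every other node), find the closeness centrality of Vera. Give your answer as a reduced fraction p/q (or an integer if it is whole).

9/16

Distances from Vera: Eli:2, Halim:1, Ines:2, Nate:1, Pia:2, Ravi:2, Sara:2, Simone:2, Udo:2. Sum = 16.
n = 10, so closeness = 9/16.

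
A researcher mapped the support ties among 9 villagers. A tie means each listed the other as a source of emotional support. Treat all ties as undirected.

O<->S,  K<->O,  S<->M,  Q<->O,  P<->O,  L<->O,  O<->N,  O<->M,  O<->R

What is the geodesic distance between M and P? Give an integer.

One shortest route is M – O – P, which uses 2 edges, and M and P are not directly tied, so nothing shorter exists. So d(M,P) = 2.

2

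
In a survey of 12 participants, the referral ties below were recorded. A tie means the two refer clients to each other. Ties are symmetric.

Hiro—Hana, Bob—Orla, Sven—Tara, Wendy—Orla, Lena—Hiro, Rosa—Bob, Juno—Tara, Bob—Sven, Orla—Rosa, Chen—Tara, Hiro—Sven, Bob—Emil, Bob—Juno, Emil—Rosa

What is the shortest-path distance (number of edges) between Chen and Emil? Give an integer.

4

One shortest route is Chen – Tara – Juno – Bob – Emil, which uses 4 edges, and at distance 3 from Chen we only reach {Bob, Hiro}, which does not include Emil. So d(Chen,Emil) = 4.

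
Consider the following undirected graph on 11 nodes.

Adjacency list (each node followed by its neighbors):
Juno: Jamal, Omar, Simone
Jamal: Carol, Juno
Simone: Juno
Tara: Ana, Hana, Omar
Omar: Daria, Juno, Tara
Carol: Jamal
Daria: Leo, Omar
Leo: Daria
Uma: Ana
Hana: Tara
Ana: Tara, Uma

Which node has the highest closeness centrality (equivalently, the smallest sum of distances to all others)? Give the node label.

Farness (sum of distances to all others) for each node — Ana:29, Carol:38, Daria:26, Hana:31, Jamal:29, Juno:22, Leo:35, Omar:19, Simone:31, Tara:22, Uma:38.
The smallest farness is 19, for Omar, so Omar has the highest closeness.

Omar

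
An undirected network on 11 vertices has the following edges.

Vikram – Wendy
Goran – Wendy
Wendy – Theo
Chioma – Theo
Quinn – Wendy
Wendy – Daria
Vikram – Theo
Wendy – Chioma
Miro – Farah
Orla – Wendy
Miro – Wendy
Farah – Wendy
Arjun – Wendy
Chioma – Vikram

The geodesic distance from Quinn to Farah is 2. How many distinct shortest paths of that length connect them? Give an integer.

1

The shortest distance is 2, and the only length-2 path is Quinn–Wendy–Farah. So there is exactly 1 shortest path.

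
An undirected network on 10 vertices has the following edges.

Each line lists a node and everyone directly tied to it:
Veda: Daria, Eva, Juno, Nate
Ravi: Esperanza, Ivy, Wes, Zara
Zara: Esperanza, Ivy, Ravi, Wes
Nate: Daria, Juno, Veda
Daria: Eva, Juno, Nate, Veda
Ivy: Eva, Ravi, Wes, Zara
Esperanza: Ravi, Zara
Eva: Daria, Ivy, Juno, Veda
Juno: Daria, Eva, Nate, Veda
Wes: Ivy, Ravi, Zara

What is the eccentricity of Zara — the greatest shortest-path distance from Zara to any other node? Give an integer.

4

Distances from Zara: Daria:3, Esperanza:1, Eva:2, Ivy:1, Juno:3, Nate:4, Ravi:1, Veda:3, Wes:1.
The largest is 4 (to Nate), so the eccentricity of Zara is 4.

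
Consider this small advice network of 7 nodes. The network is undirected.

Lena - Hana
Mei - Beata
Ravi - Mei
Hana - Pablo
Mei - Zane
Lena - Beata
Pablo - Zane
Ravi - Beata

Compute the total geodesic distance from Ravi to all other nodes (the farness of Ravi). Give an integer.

12

Distances from Ravi: Beata:1, Hana:3, Lena:2, Mei:1, Pablo:3, Zane:2.
Sum = 1 + 3 + 2 + 1 + 3 + 2 = 12.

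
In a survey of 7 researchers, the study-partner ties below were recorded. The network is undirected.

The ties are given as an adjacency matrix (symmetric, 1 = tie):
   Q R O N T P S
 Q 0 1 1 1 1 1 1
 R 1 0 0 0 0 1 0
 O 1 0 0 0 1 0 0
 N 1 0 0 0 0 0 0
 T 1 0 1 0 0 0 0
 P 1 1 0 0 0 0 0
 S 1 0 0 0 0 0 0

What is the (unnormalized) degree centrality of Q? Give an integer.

6

Q is directly tied to N, O, P, R, S, and T. That is 6 neighbors, so the degree of Q is 6.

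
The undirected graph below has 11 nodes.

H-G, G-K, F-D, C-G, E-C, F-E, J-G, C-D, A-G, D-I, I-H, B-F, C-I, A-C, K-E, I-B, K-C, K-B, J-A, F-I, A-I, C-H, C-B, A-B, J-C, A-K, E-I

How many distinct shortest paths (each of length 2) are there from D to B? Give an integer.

The shortest distance is 2. The length-2 paths are: D–I–B; D–F–B; D–C–B.
That gives 3 distinct shortest paths.

3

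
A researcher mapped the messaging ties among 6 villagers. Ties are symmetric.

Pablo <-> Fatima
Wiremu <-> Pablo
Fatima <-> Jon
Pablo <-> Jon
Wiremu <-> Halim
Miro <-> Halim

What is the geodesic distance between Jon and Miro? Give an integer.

4

One shortest route is Jon – Pablo – Wiremu – Halim – Miro, which uses 4 edges, and at distance 3 from Jon we only reach {Halim}, which does not include Miro. So d(Jon,Miro) = 4.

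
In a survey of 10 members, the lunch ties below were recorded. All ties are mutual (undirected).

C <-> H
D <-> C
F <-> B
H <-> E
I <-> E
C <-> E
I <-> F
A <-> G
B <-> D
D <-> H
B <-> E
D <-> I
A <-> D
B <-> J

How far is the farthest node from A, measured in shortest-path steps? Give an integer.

3

Distances from A: B:2, C:2, D:1, E:3, F:3, G:1, H:2, I:2, J:3.
The largest is 3 (to E, F, and J), so the eccentricity of A is 3.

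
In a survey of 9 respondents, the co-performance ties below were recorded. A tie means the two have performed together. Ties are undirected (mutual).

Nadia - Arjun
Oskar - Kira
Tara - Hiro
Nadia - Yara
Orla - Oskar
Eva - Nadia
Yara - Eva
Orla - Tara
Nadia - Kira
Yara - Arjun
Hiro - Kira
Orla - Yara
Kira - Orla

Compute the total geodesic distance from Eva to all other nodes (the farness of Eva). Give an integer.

17

Distances from Eva: Arjun:2, Hiro:3, Kira:2, Nadia:1, Orla:2, Oskar:3, Tara:3, Yara:1.
Sum = 2 + 3 + 2 + 1 + 2 + 3 + 3 + 1 = 17.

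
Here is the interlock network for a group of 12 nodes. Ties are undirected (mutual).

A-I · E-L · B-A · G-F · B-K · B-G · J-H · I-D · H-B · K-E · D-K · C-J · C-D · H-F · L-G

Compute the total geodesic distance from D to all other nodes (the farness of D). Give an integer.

Distances from D: A:2, B:2, C:1, E:2, F:4, G:3, H:3, I:1, J:2, K:1, L:3.
Sum = 2 + 2 + 1 + 2 + 4 + 3 + 3 + 1 + 2 + 1 + 3 = 24.

24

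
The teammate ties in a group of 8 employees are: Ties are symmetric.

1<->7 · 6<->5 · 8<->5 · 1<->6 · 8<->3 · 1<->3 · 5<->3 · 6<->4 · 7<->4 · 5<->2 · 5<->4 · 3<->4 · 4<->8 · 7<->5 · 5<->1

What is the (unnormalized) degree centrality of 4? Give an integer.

4 is directly tied to 3, 5, 6, 7, and 8. That is 5 neighbors, so the degree of 4 is 5.

5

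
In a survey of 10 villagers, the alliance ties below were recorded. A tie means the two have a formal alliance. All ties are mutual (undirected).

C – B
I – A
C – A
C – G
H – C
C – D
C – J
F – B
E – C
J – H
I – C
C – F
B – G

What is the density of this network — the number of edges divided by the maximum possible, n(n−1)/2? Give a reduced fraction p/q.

13/45

There are 13 edges and 10 nodes, so the maximum possible is C(10,2) = 45.
Density = 13/45.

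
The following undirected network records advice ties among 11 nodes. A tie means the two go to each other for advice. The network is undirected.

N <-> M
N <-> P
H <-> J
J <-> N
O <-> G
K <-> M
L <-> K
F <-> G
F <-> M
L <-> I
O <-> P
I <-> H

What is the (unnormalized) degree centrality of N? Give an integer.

3

N is directly tied to J, M, and P. That is 3 neighbors, so the degree of N is 3.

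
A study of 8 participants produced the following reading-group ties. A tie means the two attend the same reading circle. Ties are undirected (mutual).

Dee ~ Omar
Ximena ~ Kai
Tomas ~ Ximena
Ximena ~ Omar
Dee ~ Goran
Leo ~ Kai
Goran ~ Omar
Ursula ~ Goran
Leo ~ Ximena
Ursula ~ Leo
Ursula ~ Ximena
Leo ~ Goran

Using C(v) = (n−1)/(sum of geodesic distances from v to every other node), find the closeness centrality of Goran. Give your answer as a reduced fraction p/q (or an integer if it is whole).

Distances from Goran: Dee:1, Kai:2, Leo:1, Omar:1, Tomas:3, Ursula:1, Ximena:2. Sum = 11.
n = 8, so closeness = 7/11.

7/11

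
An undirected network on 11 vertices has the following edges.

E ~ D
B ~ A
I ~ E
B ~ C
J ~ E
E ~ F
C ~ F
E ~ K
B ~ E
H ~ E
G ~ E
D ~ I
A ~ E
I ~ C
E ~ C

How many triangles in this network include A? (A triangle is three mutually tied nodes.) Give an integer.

1

A's neighbors: B and E.
Neighbor pairs that are themselves tied: A–B–E. Each forms one triangle with A, for 1 in total.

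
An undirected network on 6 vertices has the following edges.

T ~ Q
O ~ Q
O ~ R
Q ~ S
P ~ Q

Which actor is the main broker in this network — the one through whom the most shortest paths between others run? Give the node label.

Unnormalized betweenness of each node: O:4, P:0, Q:9, R:0, S:0, T:0.
Q has the largest value, 9, making it the main broker — the node through which the most shortest paths run.

Q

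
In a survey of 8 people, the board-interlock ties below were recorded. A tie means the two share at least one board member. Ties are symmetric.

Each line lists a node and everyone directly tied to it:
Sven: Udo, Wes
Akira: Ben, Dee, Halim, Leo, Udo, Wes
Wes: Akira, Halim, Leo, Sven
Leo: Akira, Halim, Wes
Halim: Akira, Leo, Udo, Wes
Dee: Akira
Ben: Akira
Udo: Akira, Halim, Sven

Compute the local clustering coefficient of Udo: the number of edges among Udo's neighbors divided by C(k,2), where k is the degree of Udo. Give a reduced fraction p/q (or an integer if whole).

1/3

Udo's neighbors: Akira, Halim, and Sven (k = 3).
Possible neighbor pairs: C(3,2) = 3. Edges among them: Akira–Halim → e = 1.
Clustering(Udo) = 1/3.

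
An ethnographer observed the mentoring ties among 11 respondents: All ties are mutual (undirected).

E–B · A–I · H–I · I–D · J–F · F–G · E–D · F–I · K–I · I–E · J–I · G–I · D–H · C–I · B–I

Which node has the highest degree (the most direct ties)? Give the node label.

I

Degrees — A:1, B:2, C:1, D:3, E:3, F:3, G:2, H:2, I:10, J:2, K:1.
The maximum is 10, attained only by I.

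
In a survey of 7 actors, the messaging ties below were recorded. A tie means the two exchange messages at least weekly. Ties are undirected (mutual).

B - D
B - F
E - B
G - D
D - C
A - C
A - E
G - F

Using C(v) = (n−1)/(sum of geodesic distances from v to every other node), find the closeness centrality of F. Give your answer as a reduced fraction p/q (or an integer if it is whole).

1/2

Distances from F: A:3, B:1, C:3, D:2, E:2, G:1. Sum = 12.
n = 7, so closeness = 6/12 = 1/2.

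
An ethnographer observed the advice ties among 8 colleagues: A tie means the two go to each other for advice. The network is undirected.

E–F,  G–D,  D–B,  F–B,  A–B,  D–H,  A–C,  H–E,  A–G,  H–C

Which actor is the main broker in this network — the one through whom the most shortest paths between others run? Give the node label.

Unnormalized betweenness of each node: A:7/2, B:9/2, C:3/2, D:4, E:3/2, F:3/2, G:1/2, H:5.
H has the largest value, 5, making it the main broker — the node through which the most shortest paths run.

H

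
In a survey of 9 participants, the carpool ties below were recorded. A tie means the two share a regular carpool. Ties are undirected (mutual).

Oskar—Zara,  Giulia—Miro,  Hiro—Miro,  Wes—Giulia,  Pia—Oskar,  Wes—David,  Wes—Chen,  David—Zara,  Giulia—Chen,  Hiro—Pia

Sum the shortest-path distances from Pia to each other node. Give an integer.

Distances from Pia: Chen:4, David:3, Giulia:3, Hiro:1, Miro:2, Oskar:1, Wes:4, Zara:2.
Sum = 4 + 3 + 3 + 1 + 2 + 1 + 4 + 2 = 20.

20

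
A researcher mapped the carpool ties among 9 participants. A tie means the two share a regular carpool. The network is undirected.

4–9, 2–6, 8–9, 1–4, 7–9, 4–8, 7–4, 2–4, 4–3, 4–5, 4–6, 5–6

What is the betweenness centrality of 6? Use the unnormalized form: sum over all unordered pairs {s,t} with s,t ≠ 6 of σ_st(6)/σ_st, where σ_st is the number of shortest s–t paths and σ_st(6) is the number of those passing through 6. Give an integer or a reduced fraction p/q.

Pairs whose geodesics pass through 6 — 5–2: 1/2.
All other pairs contribute 0.
Summing the contributions gives betweenness(6) = 1/2.

1/2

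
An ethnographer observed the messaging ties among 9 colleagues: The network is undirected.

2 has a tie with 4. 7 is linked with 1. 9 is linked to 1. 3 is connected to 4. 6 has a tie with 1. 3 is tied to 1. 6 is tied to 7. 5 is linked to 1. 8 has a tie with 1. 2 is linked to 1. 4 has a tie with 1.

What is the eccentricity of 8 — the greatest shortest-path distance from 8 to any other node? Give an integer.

Distances from 8: 1:1, 2:2, 3:2, 4:2, 5:2, 6:2, 7:2, 9:2.
The largest is 2 (to 4, 7, 5, 6, 3, 2, and 9), so the eccentricity of 8 is 2.

2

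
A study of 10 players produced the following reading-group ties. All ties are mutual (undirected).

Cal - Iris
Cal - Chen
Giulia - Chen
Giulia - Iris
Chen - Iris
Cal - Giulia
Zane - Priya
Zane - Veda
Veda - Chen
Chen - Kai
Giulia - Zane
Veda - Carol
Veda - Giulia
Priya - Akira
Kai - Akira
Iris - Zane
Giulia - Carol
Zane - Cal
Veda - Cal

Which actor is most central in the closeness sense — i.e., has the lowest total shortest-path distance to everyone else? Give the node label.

Farness (sum of distances to all others) for each node — Akira:22, Cal:14, Carol:20, Chen:14, Giulia:13, Iris:15, Kai:18, Priya:18, Veda:14, Zane:14.
The smallest farness is 13, for Giulia, so Giulia has the highest closeness.

Giulia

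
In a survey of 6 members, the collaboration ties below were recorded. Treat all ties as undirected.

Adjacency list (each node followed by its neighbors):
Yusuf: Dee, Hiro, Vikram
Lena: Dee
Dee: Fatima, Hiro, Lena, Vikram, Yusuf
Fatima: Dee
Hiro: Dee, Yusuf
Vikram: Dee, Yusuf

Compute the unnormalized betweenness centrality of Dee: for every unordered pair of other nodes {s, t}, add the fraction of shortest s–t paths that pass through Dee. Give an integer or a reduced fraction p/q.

15/2

Pairs whose geodesics pass through Dee — Vikram–Hiro: 1/2; Vikram–Fatima: 1; Vikram–Lena: 1; Hiro–Fatima: 1; Hiro–Lena: 1; Yusuf–Fatima: 1; Yusuf–Lena: 1; Fatima–Lena: 1.
All other pairs contribute 0.
Summing the contributions gives betweenness(Dee) = 15/2.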